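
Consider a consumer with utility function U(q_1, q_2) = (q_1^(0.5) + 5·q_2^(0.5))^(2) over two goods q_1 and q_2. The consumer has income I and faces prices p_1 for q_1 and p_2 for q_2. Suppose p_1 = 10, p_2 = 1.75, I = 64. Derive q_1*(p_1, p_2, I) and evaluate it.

MU_q_1 ∝ q_1^(-0.5), MU_q_2 ∝ 5·q_2^(-0.5), so MRS = (1/5)·(q_2/q_1)^(0.5) = p_1/p_2.
Hence q_2/q_1 = (5·p_1/p_2)^(1/(0.5)), i.e. raised to the 2 power.
Substitute q_2 = (q_2/q_1)·q_1 into the budget: q_1* = I/(p_1 + p_2·(q_2/q_1)).
Numerically q_2/q_1 = 816.326531, so q_1* = 64/(10 + 1.75·816.326531) = 0.0445.

q_1* = 0.0445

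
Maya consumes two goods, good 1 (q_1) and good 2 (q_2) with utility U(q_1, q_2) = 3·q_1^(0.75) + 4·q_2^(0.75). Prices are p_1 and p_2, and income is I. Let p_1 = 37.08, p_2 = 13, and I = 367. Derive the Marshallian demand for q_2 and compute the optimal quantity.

q_2* = 27.851

From the CES first-order condition, (3/4)·(q_2/q_1)^(0.25) = p_1/p_2.
Hence q_2/q_1 = ((4/3)·p_1/p_2)^(1/(0.25)), i.e. raised to the 4 power.
With the ratio pinned down, the budget gives q_1* = I/(p_1 + p_2·(q_2/q_1)) and q_2* = (q_2/q_1)·q_1*.
Numerically q_2/q_1 = 209.189768, so q_1* = 367/(37.08 + 13·209.189768) = 0.1331 and q_2* = 209.189768·0.1331 = 27.851.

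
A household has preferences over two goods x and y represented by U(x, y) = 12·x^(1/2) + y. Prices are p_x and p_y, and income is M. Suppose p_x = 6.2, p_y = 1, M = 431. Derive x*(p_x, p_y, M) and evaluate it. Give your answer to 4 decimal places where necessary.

x* = 0.9365

Utility is quasi-linear in y; the FOC for x is 6/√x = p_x/p_y.
Solve: √x = 6·p_y/p_x, so x*(p_x,p_y) = (6·p_y/p_x)², and y* = (M − p_x·x*)/p_y.
Plugging in: x* = (6·1/6.2)² = 0.9365.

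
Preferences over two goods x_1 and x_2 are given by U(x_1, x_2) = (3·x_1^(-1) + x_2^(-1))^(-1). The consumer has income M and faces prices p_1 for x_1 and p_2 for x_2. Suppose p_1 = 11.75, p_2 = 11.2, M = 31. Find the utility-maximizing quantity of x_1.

x_1* = 1.6872

With the ratio pinned down, the budget gives x_1* = M/(p_1 + p_2·(x_2/x_1)) and x_2* = (x_2/x_1)·x_1*.
Numerically x_2/x_1 = 0.591356, so x_1* = 31/(11.75 + 11.2·0.591356) = 1.6872.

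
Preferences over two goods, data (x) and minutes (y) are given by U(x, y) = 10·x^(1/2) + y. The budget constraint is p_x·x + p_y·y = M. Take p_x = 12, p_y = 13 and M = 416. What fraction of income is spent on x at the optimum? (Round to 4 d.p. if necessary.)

Utility is quasi-linear in y; the FOC for x is 5/√x = p_x/p_y.
Solve: √x = 5·p_y/p_x, so x*(p_x,p_y) = (5·p_y/p_x)², and y* = (M − p_x·x*)/p_y.
Plugging in: x* = (5·13/12)² = 29.3403, y* = 4.9167.
Expenditure on x: 12·29.3403 = 352.0833; share = 0.8464.

share on x = 0.8464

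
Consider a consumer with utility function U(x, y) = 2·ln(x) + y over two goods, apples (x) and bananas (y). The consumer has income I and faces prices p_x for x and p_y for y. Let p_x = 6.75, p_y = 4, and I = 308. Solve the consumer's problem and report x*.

x* = 1.1852

MU_x = 2/x, MU_y = 1. Tangency: 2/x = p_x/p_y.
So x*(p_x,p_y) = 2·p_y/p_x, independent of income; and y* = (I − 2·p_y)/p_y.
At the given prices: x* = 2·4/6.75 = 1.1852.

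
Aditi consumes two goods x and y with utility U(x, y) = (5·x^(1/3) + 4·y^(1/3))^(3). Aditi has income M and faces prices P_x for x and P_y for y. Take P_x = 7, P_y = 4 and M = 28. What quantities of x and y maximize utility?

x* = 2.0549, y* = 3.4039

MU_x ∝ 5·x^(-2/3), MU_y ∝ 4·y^(-2/3), so MRS = (5/4)·(y/x)^(2/3) = P_x/P_y.
Hence y/x = ((4/5)·P_x/P_y)^(1/(2/3)), i.e. raised to the 1.5 power.
Substitute y = (y/x)·x into the budget: x* = M/(P_x + P_y·(y/x)).
Numerically y/x = 1.656502, so x* = 28/(7 + 4·1.656502) = 2.0549 and y* = 1.656502·2.0549 = 3.4039.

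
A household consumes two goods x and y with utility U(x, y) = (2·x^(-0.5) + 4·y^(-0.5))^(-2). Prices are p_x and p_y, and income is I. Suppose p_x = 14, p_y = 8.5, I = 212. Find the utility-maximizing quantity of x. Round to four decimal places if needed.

From the CES first-order condition, (1/2)·(y/x)^(1.5) = p_x/p_y.
Hence y/x = (2·p_x/p_y)^(1/(1.5)), i.e. raised to the 2/3 power.
Substitute y = (y/x)·x into the budget: x* = I/(p_x + p_y·(y/x)).
Numerically y/x = 2.213907, so x* = 212/(14 + 8.5·2.213907) = 6.4598.

x* = 6.4598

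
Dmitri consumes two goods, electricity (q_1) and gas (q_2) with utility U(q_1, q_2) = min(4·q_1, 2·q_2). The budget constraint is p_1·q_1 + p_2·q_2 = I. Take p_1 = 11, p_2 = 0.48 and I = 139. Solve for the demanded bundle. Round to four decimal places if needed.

q_1* = 11.6221, q_2* = 23.2441

With perfect complements, no substitution: consume in ratio q_1:q_2 = 2:4.
Budget: p_1·q_1 + p_2·2·q_1 = I, so (2·p_1 + 4·p_2)·q_1 = 2·I.
Demand: q_1*(p_1,p_2,I) = 2·I/(2·p_1 + 4·p_2), q_2* = 4·I/(2·p_1 + 4·p_2).
Here 2·11 + 4·0.48 = 23.92, giving q_1* = 11.6221 and q_2* = 23.2441.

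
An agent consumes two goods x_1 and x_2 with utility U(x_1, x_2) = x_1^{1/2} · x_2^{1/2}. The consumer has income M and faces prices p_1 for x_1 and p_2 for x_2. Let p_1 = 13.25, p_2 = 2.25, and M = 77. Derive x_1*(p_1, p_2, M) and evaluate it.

The MRS is x_2/x_1. Set MRS = p_1/p_2.
So 0.5·p_2·x_2 = 0.5·p_1·x_1; combined with the budget, a share 0.5 of income goes to x_1.
Demand: x_1*(p_1,p_2,M) = 0.5·M/p_1 and x_2* = 0.5·M/p_2.
At p_1=13.25, p_2=2.25, M=77: x_1* = 0.5·77/13.25 = 2.9057.

x_1* = 2.9057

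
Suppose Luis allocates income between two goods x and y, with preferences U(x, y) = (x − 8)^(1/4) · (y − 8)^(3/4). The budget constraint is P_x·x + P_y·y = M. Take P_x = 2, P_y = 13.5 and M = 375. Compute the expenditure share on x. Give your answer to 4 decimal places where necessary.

share on x = 0.21

Let x' = x−8, y' = y−8. MRS = (1/3)·y'/x' = P_x/P_y.
Substituting into the budget: x* = 8 + 0.25·(M − 8·P_x − 8·P_y)/P_x, and y* = 8 + 0.75·(…)/P_y.
Discretionary income = 375 − 8·2 − 8·13.5 = 251; x* = 8 + 0.25·251/2 = 39.375; y* = 8 + 0.75·251/13.5 = 21.9444.
Expenditure on x: 2·39.375 = 78.75; share = 0.21.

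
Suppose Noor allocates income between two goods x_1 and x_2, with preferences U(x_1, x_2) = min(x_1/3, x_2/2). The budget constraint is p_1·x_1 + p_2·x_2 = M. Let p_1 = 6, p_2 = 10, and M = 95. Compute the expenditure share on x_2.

With perfect complements, no substitution: consume in ratio x_1:x_2 = 3:2.
Budget: p_1·x_1 + p_2·(2/3)·x_1 = M, so (3·p_1 + 2·p_2)·x_1 = 3·M.
Demand: x_1*(p_1,p_2,M) = 3·M/(3·p_1 + 2·p_2), x_2* = 2·M/(3·p_1 + 2·p_2).
Here 3·6 + 2·10 = 38, giving x_1* = 7.5 and x_2* = 5.
Expenditure on x_2: 10·5 = 50; share = 0.5263.

share on x_2 = 0.5263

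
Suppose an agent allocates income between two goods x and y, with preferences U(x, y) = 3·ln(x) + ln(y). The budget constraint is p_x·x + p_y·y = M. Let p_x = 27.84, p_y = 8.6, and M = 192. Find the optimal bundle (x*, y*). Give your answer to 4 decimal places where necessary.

x* = 5.1724, y* = 5.5814

The MRS is 3·y/x. Set MRS = p_x/p_y.
So 3·p_y·y = p_x·x; combined with the budget, a share 0.75 of income goes to x.
Demand: x*(p_x,p_y,M) = 0.75·M/p_x and y* = 0.25·M/p_y.
At p_x=27.84, p_y=8.6, M=192: x* = 0.75·192/27.84 = 5.1724, y* = 5.5814.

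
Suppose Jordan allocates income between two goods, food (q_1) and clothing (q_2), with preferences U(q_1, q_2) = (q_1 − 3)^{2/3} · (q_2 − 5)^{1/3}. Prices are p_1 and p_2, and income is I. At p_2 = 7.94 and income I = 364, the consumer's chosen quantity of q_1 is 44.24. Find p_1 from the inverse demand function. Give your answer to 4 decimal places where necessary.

MRS = 2·(q_2−5)/(q_1−3). Tangency with p_1/p_2 gives q_2−5 = (1/2)·(p_1/p_2)·(q_1−3).
After buying the subsistence bundle (3, 5), a share 2/3 of the remaining income goes to q_1: q_1* = 3 + 2/3·(I − 3p_1 − 5p_2)/p_1.
Set q_1* = 44.24 in the demand function and solve for p_1: p_1 = 5.

p_1 = 5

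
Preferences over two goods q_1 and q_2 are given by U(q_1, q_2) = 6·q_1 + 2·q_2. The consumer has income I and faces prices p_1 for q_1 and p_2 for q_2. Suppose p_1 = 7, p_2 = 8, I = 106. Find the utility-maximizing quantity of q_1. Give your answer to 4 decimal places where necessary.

q_1* = 15.1429

Perfect substitutes: compare marginal utility per dollar. 6/p_1 vs 2/p_2 → 0.8571 vs 0.25.
q_1 gives more utility per dollar, so spend all income on q_1: q_1* = I/p_1, q_2* = 0.
Numerically: q_1* = 15.1429, q_2* = 0.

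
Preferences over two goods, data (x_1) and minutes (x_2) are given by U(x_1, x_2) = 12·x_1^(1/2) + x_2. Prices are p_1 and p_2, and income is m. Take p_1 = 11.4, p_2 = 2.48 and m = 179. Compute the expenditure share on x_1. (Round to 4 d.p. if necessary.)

Utility is quasi-linear in x_2; the FOC for x_1 is 6/√x_1 = p_1/p_2.
Thus x_1* = (6·p_2/p_1)² — independent of m — with the rest of income spent on x_2.
Plugging in: x_1* = (6·2.48/11.4)² = 1.7037, x_2* = 64.3458.
Expenditure on x_1: 11.4·1.7037 = 19.4223; share = 0.1085.

share on x_1 = 0.1085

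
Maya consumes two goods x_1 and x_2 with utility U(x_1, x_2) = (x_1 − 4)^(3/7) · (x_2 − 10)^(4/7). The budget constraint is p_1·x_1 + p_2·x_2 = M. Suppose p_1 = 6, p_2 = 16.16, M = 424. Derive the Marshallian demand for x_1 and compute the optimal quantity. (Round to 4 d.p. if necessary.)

x_1* = 21.0286

MRS = (3/4)·(x_2−10)/(x_1−4). Tangency with p_1/p_2 gives x_2−10 = (4/3)·(p_1/p_2)·(x_1−4).
Substituting into the budget: x_1* = 4 + 3/7·(M − 4·p_1 − 10·p_2)/p_1, and x_2* = 10 + 4/7·(…)/p_2.
Discretionary income = 424 − 4·6 − 10·16.16 = 238.4; x_1* = 4 + 3/7·238.4/6 = 21.0286.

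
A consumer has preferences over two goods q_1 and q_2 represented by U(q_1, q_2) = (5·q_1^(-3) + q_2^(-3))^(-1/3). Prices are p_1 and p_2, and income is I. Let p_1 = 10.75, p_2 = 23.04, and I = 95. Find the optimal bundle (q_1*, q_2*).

MU_q_1 ∝ 5·q_1^(-4), MU_q_2 ∝ q_2^(-4), so MRS = 5·(q_2/q_1)^(4) = p_1/p_2.
Hence q_2/q_1 = ((1/5)·p_1/p_2)^(1/(4)), i.e. raised to the 0.25 power.
With the ratio pinned down, the budget gives q_1* = I/(p_1 + p_2·(q_2/q_1)) and q_2* = (q_2/q_1)·q_1*.
Numerically q_2/q_1 = 0.552699, so q_1* = 95/(10.75 + 23.04·0.552699) = 4.0453 and q_2* = 0.552699·4.0453 = 2.2358.

q_1* = 4.0453, q_2* = 2.2358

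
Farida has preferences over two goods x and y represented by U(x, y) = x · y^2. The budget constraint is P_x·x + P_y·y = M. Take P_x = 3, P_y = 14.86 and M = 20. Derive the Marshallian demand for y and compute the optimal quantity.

y* = 0.8973

The MRS is (1/2)·y/x. Set MRS = P_x/P_y.
Rearranging, P_y·y = 2·P_x·x. Substituting into the budget gives P_x·x·(1 + 2) = M.
Demand: x*(P_x,P_y,M) = 1/3·M/P_x and y* = 2/3·M/P_y.
At P_x=3, P_y=14.86, M=20: y* = 2/3·20/14.86 = 0.8973.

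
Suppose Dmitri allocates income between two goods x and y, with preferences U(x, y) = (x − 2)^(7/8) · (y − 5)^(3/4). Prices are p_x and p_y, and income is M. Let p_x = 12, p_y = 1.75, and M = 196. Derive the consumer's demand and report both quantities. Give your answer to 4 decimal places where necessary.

x* = 9.3253, y* = 48.0549

This is Cobb-Douglas in (x−2, y−5): tangency gives 0.875·p_y·(y−5) = 0.75·p_x·(x−2).
Substituting into the budget: x* = 2 + 7/13·(M − 2·p_x − 5·p_y)/p_x, and y* = 5 + 6/13·(…)/p_y.
Discretionary income = 196 − 2·12 − 5·1.75 = 163.25; x* = 2 + 7/13·163.25/12 = 9.3253; y* = 5 + 6/13·163.25/1.75 = 48.0549.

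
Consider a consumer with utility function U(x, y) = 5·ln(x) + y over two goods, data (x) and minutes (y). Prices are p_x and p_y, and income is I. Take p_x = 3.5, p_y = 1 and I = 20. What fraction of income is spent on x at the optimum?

MU_x = 5/x, MU_y = 1. Tangency: 5/x = p_x/p_y.
So x*(p_x,p_y) = 5·p_y/p_x, independent of income; and y* = (I − 5·p_y)/p_y.
At the given prices: x* = 5·1/3.5 = 1.4286, and y* = 15.
Expenditure on x: 3.5·1.4286 = 5; share = 0.25.

share on x = 0.25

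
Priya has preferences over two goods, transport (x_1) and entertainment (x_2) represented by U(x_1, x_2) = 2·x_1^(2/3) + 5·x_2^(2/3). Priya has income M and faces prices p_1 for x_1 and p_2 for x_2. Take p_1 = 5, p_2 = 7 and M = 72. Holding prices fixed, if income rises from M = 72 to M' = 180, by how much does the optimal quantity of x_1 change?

Δx_1* = 2.4075

With the ratio pinned down, the budget gives x_1* = M/(p_1 + p_2·(x_2/x_1)) and x_2* = (x_2/x_1)·x_1*.
Numerically x_2/x_1 = 5.694242, so x_1* = 72/(5 + 7·5.694242) = 1.605.
At M' = 180: x_1* = 4.0125. Change: 4.0125 − 1.605 = 2.4075.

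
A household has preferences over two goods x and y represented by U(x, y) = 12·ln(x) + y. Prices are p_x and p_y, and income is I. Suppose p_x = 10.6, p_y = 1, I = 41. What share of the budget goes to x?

MU_x = 12/x, MU_y = 1. Tangency: 12/x = p_x/p_y.
So x*(p_x,p_y) = 12·p_y/p_x, independent of income; and y* = (I − 12·p_y)/p_y.
At the given prices: x* = 12·1/10.6 = 1.1321, and y* = 29.
Expenditure on x: 10.6·1.1321 = 12; share = 0.2927.

share on x = 0.2927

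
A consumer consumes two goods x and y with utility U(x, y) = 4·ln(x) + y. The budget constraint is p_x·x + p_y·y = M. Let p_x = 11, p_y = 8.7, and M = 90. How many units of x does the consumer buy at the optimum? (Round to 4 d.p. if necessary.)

x* = 3.1636

Set MRS = p_x/p_y: (4/x)/1 = p_x/p_y.
So x*(p_x,p_y) = 4·p_y/p_x, independent of income; and y* = (M − 4·p_y)/p_y.
At the given prices: x* = 4·8.7/11 = 3.1636.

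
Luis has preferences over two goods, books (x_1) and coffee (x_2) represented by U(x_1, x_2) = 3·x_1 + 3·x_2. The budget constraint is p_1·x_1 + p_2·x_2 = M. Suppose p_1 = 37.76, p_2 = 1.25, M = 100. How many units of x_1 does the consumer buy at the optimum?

Perfect substitutes: compare marginal utility per dollar. 3/p_1 vs 3/p_2 → 0.0794 vs 2.4.
x_2 gives more utility per dollar, so spend all income on x_2: x_2* = M/p_2, x_1* = 0.
Numerically: x_1* = 0, x_2* = 80.

x_1* = 0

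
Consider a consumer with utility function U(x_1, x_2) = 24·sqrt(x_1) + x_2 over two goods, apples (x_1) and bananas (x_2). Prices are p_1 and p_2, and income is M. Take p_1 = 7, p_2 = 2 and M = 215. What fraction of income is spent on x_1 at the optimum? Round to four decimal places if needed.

MU_x_1 = 12/√x_1, MU_x_2 = 1. Tangency: 12/√x_1 = p_1/p_2.
Thus x_1* = (12·p_2/p_1)² — independent of M — with the rest of income spent on x_2.
Plugging in: x_1* = (12·2/7)² = 11.7551, x_2* = 66.3571.
Expenditure on x_1: 7·11.7551 = 82.2857; share = 0.3827.

share on x_1 = 0.3827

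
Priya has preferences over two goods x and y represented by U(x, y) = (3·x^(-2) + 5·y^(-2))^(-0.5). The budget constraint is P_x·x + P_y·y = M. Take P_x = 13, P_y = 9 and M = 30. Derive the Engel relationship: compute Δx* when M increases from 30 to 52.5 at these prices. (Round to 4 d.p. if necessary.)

Δx* = 0.8978

From the CES first-order condition, (3/5)·(y/x)^(3) = P_x/P_y.
Hence y/x = ((5/3)·P_x/P_y)^(1/(3)), i.e. raised to the 1/3 power.
With the ratio pinned down, the budget gives x* = M/(P_x + P_y·(y/x)) and y* = (y/x)·x*.
Numerically y/x = 1.340242, so x* = 30/(13 + 9·1.340242) = 1.197.
At M' = 52.5: x* = 2.0948. Change: 2.0948 − 1.197 = 0.8978.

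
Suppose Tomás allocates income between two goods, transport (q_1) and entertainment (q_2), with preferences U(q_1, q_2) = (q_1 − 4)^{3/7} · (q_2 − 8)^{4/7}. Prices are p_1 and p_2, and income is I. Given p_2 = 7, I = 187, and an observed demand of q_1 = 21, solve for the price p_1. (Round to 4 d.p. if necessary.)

MRS = (3/4)·(q_2−8)/(q_1−4). Tangency with p_1/p_2 gives q_2−8 = (4/3)·(p_1/p_2)·(q_1−4).
Substituting into the budget: q_1* = 4 + 3/7·(I − 4·p_1 − 8·p_2)/p_1, and q_2* = 8 + 4/7·(…)/p_2.
Set q_1* = 21 in the demand function and solve for p_1: p_1 = 3.

p_1 = 3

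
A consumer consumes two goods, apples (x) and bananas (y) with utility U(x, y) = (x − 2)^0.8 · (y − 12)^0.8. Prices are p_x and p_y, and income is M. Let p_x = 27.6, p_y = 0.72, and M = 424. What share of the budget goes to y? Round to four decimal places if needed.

Substituting into the budget: x* = 2 + 0.5·(M − 2·p_x − 12·p_y)/p_x, and y* = 12 + 0.5·(…)/p_y.
Discretionary income = 424 − 2·27.6 − 12·0.72 = 360.16; x* = 2 + 0.5·360.16/27.6 = 8.5246; y* = 12 + 0.5·360.16/0.72 = 262.1111.
Expenditure on y: 0.72·262.1111 = 188.72; share = 0.4451.

share on y = 0.4451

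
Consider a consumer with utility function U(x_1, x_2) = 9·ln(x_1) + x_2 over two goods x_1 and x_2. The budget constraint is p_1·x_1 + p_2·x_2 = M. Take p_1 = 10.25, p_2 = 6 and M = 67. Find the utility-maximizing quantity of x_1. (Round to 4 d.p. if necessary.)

x_1* = 5.2683

MU_x_1 = 9/x_1, MU_x_2 = 1. Tangency: 9/x_1 = p_1/p_2.
So x_1*(p_1,p_2) = 9·p_2/p_1, independent of income; and x_2* = (M − 9·p_2)/p_2.
At the given prices: x_1* = 9·6/10.25 = 5.2683.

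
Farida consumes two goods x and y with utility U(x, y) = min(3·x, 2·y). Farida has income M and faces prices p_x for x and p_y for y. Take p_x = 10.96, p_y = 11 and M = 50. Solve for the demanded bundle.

x* = 1.8208, y* = 2.7312

With perfect complements, no substitution: consume in ratio x:y = 2:3.
Budget: p_x·x + p_y·(3/2)·x = M, so (2·p_x + 3·p_y)·x = 2·M.
Demand: x*(p_x,p_y,M) = 2·M/(2·p_x + 3·p_y), y* = 3·M/(2·p_x + 3·p_y).
Here 2·10.96 + 3·11 = 54.92, giving x* = 1.8208 and y* = 2.7312.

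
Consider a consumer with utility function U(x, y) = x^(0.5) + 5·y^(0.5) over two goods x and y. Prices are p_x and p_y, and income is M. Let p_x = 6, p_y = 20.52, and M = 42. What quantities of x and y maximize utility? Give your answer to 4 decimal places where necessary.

From the CES first-order condition, (1/5)·(y/x)^(0.5) = p_x/p_y.
Solve for the ratio: y/x = [5·p_x/p_y]^(2).
With the ratio pinned down, the budget gives x* = M/(p_x + p_y·(y/x)) and y* = (y/x)·x*.
Numerically y/x = 2.13741, so x* = 42/(6 + 20.52·2.13741) = 0.8424 and y* = 2.13741·0.8424 = 1.8005.

x* = 0.8424, y* = 1.8005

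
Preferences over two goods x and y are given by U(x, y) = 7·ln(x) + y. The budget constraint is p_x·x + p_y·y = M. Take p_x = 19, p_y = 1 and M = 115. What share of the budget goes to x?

share on x = 0.0609

Set MRS = p_x/p_y: (7/x)/1 = p_x/p_y.
So x*(p_x,p_y) = 7·p_y/p_x, independent of income; and y* = (M − 7·p_y)/p_y.
At the given prices: x* = 7·1/19 = 0.3684, and y* = 108.
Expenditure on x: 19·0.3684 = 7; share = 0.0609.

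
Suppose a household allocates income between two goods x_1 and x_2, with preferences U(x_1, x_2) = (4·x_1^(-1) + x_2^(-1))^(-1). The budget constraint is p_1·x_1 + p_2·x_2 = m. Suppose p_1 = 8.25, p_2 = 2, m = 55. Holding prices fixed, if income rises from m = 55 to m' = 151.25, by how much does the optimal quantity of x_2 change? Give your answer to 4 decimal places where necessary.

Δx_2* = 9.5071

Numerically x_2/x_1 = 1.015505, so x_1* = 55/(8.25 + 2·1.015505) = 5.3497 and x_2* = 1.015505·5.3497 = 5.4326.
At m' = 151.25: x_2* = 14.9397. Change: 14.9397 − 5.4326 = 9.5071.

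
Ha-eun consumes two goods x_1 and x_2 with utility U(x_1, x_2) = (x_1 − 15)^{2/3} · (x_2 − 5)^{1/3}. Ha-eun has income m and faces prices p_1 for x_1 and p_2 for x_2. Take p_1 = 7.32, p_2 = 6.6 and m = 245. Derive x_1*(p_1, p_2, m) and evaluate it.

x_1* = 24.3078

Let x_1' = x_1−15, x_2' = x_2−5. MRS = 2·x_2'/x_1' = p_1/p_2.
After buying the subsistence bundle (15, 5), a share 2/3 of the remaining income goes to x_1: x_1* = 15 + 2/3·(m − 15p_1 − 5p_2)/p_1.
Discretionary income = 245 − 15·7.32 − 5·6.6 = 102.2; x_1* = 15 + 2/3·102.2/7.32 = 24.3078.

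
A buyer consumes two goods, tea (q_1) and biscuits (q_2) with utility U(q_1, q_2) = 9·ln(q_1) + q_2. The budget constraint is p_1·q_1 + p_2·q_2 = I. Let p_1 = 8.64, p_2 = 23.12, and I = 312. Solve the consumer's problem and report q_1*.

Set MRS = p_1/p_2: (9/q_1)/1 = p_1/p_2.
So q_1*(p_1,p_2) = 9·p_2/p_1, independent of income; and q_2* = (I − 9·p_2)/p_2.
At the given prices: q_1* = 9·23.12/8.64 = 24.0833.

q_1* = 24.0833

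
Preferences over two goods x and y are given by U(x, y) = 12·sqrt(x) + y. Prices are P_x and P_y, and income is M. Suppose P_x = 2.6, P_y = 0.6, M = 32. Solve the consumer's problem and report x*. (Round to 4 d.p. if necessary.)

MU_x = 6/√x, MU_y = 1. Tangency: 6/√x = P_x/P_y.
Solve: √x = 6·P_y/P_x, so x*(P_x,P_y) = (6·P_y/P_x)², and y* = (M − P_x·x*)/P_y.
Plugging in: x* = (6·0.6/2.6)² = 1.9172.

x* = 1.9172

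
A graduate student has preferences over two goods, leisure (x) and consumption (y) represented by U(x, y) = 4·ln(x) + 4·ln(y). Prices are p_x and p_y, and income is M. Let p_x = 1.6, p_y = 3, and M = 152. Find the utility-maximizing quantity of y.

y* = 25.3333

Demand: x*(p_x,p_y,M) = 0.5·M/p_x and y* = 0.5·M/p_y.
At p_x=1.6, p_y=3, M=152: y* = 0.5·152/3 = 25.3333.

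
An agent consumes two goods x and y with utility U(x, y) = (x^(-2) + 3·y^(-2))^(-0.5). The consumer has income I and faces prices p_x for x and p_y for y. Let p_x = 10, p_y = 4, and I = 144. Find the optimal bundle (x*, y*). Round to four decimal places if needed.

MRS = MU_x/MU_y = (1/3)·(y/x)^(3). Set equal to p_x/p_y.
Solve for the ratio: y/x = [3·p_x/p_y]^(1/3).
With the ratio pinned down, the budget gives x* = I/(p_x + p_y·(y/x)) and y* = (y/x)·x*.
Numerically y/x = 1.957434, so x* = 144/(10 + 4·1.957434) = 8.0764 and y* = 1.957434·8.0764 = 15.809.

x* = 8.0764, y* = 15.809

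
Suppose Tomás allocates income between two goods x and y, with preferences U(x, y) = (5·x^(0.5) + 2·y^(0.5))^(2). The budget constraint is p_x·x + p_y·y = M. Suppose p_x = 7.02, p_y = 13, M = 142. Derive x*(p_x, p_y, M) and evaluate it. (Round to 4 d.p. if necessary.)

x* = 18.6192

Substitute y = (y/x)·x into the budget: x* = M/(p_x + p_y·(y/x)).
Numerically y/x = 0.046656, so x* = 142/(7.02 + 13·0.046656) = 18.6192.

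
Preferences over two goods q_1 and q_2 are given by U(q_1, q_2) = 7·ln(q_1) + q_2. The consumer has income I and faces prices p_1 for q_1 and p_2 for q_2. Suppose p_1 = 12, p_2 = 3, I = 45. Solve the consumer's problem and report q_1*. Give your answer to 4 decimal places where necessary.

q_1* = 1.75

Set MRS = p_1/p_2: (7/q_1)/1 = p_1/p_2.
So q_1*(p_1,p_2) = 7·p_2/p_1, independent of income; and q_2* = (I − 7·p_2)/p_2.
At the given prices: q_1* = 7·3/12 = 1.75.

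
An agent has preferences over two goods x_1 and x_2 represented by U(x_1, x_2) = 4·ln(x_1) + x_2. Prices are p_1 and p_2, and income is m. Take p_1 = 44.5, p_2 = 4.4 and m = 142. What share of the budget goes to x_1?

Set MRS = p_1/p_2: (4/x_1)/1 = p_1/p_2.
So x_1*(p_1,p_2) = 4·p_2/p_1, independent of income; and x_2* = (m − 4·p_2)/p_2.
At the given prices: x_1* = 4·4.4/44.5 = 0.3955, and x_2* = 28.2727.
Expenditure on x_1: 44.5·0.3955 = 17.6; share = 0.1239.

share on x_1 = 0.1239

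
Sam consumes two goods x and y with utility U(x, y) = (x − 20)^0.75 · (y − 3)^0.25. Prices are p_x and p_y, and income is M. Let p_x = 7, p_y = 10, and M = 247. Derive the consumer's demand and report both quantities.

MRS = 3·(y−3)/(x−20). Tangency with p_x/p_y gives y−3 = (1/3)·(p_x/p_y)·(x−20).
Substituting into the budget: x* = 20 + 0.75·(M − 20·p_x − 3·p_y)/p_x, and y* = 3 + 0.25·(…)/p_y.
Discretionary income = 247 − 20·7 − 3·10 = 77; x* = 20 + 0.75·77/7 = 28.25; y* = 3 + 0.25·77/10 = 4.925.

x* = 28.25, y* = 4.925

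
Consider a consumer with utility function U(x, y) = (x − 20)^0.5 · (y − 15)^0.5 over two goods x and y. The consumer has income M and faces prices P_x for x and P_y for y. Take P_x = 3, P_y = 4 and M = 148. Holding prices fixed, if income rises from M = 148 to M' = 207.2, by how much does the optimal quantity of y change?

Δy* = 7.4

Let x' = x−20, y' = y−15. MRS = y'/x' = P_x/P_y.
After buying the subsistence bundle (20, 15), a share 0.5 of the remaining income goes to x: x* = 20 + 0.5·(M − 20P_x − 15P_y)/P_x.
Discretionary income = 148 − 20·3 − 15·4 = 28; y* = 15 + 0.5·28/4 = 18.5.
At M' = 207.2: y* = 25.9. Change: 25.9 − 18.5 = 7.4.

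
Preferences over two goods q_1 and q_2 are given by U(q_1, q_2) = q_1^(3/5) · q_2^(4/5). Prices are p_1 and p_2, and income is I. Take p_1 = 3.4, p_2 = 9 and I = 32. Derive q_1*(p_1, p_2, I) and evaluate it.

q_1* = 4.0336

At p_1=3.4, p_2=9, I=32: q_1* = 3/7·32/3.4 = 4.0336.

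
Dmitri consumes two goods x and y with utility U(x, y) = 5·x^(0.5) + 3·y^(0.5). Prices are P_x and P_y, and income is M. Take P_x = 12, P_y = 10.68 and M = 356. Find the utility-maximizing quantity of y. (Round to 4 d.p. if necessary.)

y* = 9.6

MRS = MU_x/MU_y = (5/3)·(y/x)^(0.5). Set equal to P_x/P_y.
Hence y/x = ((3/5)·P_x/P_y)^(1/(0.5)), i.e. raised to the 2 power.
Substitute y = (y/x)·x into the budget: x* = M/(P_x + P_y·(y/x)).
Numerically y/x = 0.454488, so x* = 356/(12 + 10.68·0.454488) = 21.1227 and y* = 0.454488·21.1227 = 9.6.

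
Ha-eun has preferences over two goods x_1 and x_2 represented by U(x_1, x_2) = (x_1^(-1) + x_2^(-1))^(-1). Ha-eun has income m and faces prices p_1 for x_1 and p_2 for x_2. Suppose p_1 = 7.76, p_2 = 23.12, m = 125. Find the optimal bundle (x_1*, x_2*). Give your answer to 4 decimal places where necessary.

MU_x_1 ∝ x_1^(-2), MU_x_2 ∝ x_2^(-2), so MRS = (x_2/x_1)^(2) = p_1/p_2.
Solve for the ratio: x_2/x_1 = [p_1/p_2]^(0.5).
Substitute x_2 = (x_2/x_1)·x_1 into the budget: x_1* = m/(p_1 + p_2·(x_2/x_1)).
Numerically x_2/x_1 = 0.579345, so x_1* = 125/(7.76 + 23.12·0.579345) = 5.9089 and x_2* = 0.579345·5.9089 = 3.4233.

x_1* = 5.9089, x_2* = 3.4233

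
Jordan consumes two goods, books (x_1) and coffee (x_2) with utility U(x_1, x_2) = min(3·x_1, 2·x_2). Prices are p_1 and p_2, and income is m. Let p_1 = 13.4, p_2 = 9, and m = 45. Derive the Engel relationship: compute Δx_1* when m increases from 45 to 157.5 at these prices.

Δx_1* = 4.1822

Leontief preferences: the optimum is at the kink where x_1/2 = x_2/3, i.e. x_2 = (3/2)·x_1.
Budget: p_1·x_1 + p_2·(3/2)·x_1 = m, so (2·p_1 + 3·p_2)·x_1 = 2·m.
Demand: x_1*(p_1,p_2,m) = 2·m/(2·p_1 + 3·p_2), x_2* = 3·m/(2·p_1 + 3·p_2).
Here 2·13.4 + 3·9 = 53.8, giving x_1* = 1.6729.
At m' = 157.5: x_1* = 5.855. Change: 5.855 − 1.6729 = 4.1822.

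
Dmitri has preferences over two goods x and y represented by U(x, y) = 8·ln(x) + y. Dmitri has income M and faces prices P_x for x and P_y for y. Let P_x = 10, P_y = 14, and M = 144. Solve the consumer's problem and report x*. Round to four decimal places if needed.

x* = 11.2

Set MRS = P_x/P_y: (8/x)/1 = P_x/P_y.
So x*(P_x,P_y) = 8·P_y/P_x, independent of income; and y* = (M − 8·P_y)/P_y.
At the given prices: x* = 8·14/10 = 11.2.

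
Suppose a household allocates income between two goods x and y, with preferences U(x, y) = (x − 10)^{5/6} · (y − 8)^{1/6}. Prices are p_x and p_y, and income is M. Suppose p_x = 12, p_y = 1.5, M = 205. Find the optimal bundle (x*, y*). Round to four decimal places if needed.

MRS = 5·(y−8)/(x−10). Tangency with p_x/p_y gives y−8 = (1/5)·(p_x/p_y)·(x−10).
Substituting into the budget: x* = 10 + 5/6·(M − 10·p_x − 8·p_y)/p_x, and y* = 8 + 1/6·(…)/p_y.
Discretionary income = 205 − 10·12 − 8·1.5 = 73; x* = 10 + 5/6·73/12 = 15.0694; y* = 8 + 1/6·73/1.5 = 16.1111.

x* = 15.0694, y* = 16.1111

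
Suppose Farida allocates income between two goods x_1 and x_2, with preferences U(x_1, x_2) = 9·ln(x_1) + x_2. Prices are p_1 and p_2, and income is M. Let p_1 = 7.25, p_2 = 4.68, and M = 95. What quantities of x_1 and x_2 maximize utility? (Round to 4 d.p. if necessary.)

Set MRS = p_1/p_2: (9/x_1)/1 = p_1/p_2.
So x_1*(p_1,p_2) = 9·p_2/p_1, independent of income; and x_2* = (M − 9·p_2)/p_2.
At the given prices: x_1* = 9·4.68/7.25 = 5.8097, and x_2* = 11.2991.

x_1* = 5.8097, x_2* = 11.2991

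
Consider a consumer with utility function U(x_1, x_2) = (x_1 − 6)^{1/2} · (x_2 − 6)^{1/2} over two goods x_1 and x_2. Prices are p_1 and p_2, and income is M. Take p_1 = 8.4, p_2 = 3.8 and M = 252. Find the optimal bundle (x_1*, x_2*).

x_1* = 16.6429, x_2* = 29.5263

After buying the subsistence bundle (6, 6), a share 0.5 of the remaining income goes to x_1: x_1* = 6 + 0.5·(M − 6p_1 − 6p_2)/p_1.
Discretionary income = 252 − 6·8.4 − 6·3.8 = 178.8; x_1* = 6 + 0.5·178.8/8.4 = 16.6429; x_2* = 6 + 0.5·178.8/3.8 = 29.5263.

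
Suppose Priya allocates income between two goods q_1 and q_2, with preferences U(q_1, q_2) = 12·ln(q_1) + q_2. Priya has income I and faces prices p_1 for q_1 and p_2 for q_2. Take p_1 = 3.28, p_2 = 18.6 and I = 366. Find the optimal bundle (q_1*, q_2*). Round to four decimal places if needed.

MU_q_1 = 12/q_1, MU_q_2 = 1. Tangency: 12/q_1 = p_1/p_2.
So q_1*(p_1,p_2) = 12·p_2/p_1, independent of income; and q_2* = (I − 12·p_2)/p_2.
At the given prices: q_1* = 12·18.6/3.28 = 68.0488, and q_2* = 7.6774.

q_1* = 68.0488, q_2* = 7.6774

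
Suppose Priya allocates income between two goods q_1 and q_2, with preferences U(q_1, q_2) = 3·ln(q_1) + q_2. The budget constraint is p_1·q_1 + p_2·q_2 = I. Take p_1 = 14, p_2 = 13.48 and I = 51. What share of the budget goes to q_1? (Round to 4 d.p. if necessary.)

Set MRS = p_1/p_2: (3/q_1)/1 = p_1/p_2.
So q_1*(p_1,p_2) = 3·p_2/p_1, independent of income; and q_2* = (I − 3·p_2)/p_2.
At the given prices: q_1* = 3·13.48/14 = 2.8886, and q_2* = 0.7834.
Expenditure on q_1: 14·2.8886 = 40.44; share = 0.7929.

share on q_1 = 0.7929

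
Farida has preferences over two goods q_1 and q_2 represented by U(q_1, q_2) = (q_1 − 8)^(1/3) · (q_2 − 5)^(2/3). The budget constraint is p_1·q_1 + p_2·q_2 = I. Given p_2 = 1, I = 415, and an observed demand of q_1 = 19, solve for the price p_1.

p_1 = 10

Let q_1' = q_1−8, q_2' = q_2−5. MRS = (1/2)·q_2'/q_1' = p_1/p_2.
After buying the subsistence bundle (8, 5), a share 1/3 of the remaining income goes to q_1: q_1* = 8 + 1/3·(I − 8p_1 − 5p_2)/p_1.
Set q_1* = 19 in the demand function and solve for p_1: p_1 = 10.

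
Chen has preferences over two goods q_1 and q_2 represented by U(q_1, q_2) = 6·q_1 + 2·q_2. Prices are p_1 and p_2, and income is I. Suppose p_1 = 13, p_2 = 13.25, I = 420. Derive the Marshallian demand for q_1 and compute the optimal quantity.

Linear utility — the consumer picks whichever good has higher MU/price: 6/13 = 0.4615 vs 2/13.25 = 0.1509.
q_1 gives more utility per dollar, so spend all income on q_1: q_1* = I/p_1, q_2* = 0.
Numerically: q_1* = 32.3077, q_2* = 0.

q_1* = 32.3077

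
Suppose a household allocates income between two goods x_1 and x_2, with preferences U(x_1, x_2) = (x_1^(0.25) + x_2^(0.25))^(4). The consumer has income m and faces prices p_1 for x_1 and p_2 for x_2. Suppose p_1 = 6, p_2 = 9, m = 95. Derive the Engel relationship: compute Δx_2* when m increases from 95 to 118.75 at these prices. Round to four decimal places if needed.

Δx_2* = 1.2304

MU_x_1 ∝ x_1^(-0.75), MU_x_2 ∝ x_2^(-0.75), so MRS = (x_2/x_1)^(0.75) = p_1/p_2.
Hence x_2/x_1 = (p_1/p_2)^(1/(0.75)), i.e. raised to the 4/3 power.
Substitute x_2 = (x_2/x_1)·x_1 into the budget: x_1* = m/(p_1 + p_2·(x_2/x_1)).
Numerically x_2/x_1 = 0.582387, so x_1* = 95/(6 + 9·0.582387) = 8.4508 and x_2* = 0.582387·8.4508 = 4.9217.
At m' = 118.75: x_2* = 6.1521. Change: 6.1521 − 4.9217 = 1.2304.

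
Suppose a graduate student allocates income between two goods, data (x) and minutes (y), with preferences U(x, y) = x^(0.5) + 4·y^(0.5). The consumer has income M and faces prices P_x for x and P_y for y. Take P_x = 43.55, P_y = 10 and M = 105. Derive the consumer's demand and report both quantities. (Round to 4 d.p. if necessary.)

x* = 0.0341, y* = 10.3514

From the CES first-order condition, (1/4)·(y/x)^(0.5) = P_x/P_y.
Hence y/x = (4·P_x/P_y)^(1/(0.5)), i.e. raised to the 2 power.
Substitute y = (y/x)·x into the budget: x* = M/(P_x + P_y·(y/x)).
Numerically y/x = 303.4564, so x* = 105/(43.55 + 10·303.4564) = 0.0341 and y* = 303.4564·0.0341 = 10.3514.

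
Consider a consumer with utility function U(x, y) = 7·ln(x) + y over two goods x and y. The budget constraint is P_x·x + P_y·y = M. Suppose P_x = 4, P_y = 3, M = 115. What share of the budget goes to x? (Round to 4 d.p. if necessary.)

share on x = 0.1826

MU_x = 7/x, MU_y = 1. Tangency: 7/x = P_x/P_y.
So x*(P_x,P_y) = 7·P_y/P_x, independent of income; and y* = (M − 7·P_y)/P_y.
At the given prices: x* = 7·3/4 = 5.25, and y* = 31.3333.
Expenditure on x: 4·5.25 = 21; share = 0.1826.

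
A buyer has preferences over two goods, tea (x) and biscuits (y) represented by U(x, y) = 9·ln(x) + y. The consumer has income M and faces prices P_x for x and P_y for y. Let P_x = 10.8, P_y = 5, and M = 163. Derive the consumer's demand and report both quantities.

x* = 4.1667, y* = 23.6

MU_x = 9/x, MU_y = 1. Tangency: 9/x = P_x/P_y.
So x*(P_x,P_y) = 9·P_y/P_x, independent of income; and y* = (M − 9·P_y)/P_y.
At the given prices: x* = 9·5/10.8 = 4.1667, and y* = 23.6.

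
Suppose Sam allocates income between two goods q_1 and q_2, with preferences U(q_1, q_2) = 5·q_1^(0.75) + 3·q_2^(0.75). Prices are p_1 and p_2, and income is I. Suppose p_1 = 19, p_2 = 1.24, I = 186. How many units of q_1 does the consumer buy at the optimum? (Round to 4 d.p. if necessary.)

q_1* = 0.021

Substitute q_2 = (q_2/q_1)·q_1 into the budget: q_1* = I/(p_1 + p_2·(q_2/q_1)).
Numerically q_2/q_1 = 7143.855554, so q_1* = 186/(19 + 1.24·7143.855554) = 0.021.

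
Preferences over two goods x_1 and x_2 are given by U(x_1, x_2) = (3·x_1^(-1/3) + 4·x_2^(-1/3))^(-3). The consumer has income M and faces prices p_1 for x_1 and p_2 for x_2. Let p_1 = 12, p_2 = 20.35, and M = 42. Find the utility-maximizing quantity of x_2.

From the CES first-order condition, (3/4)·(x_2/x_1)^(4/3) = p_1/p_2.
Solve for the ratio: x_2/x_1 = [(4/3)·p_1/p_2]^(0.75).
Substitute x_2 = (x_2/x_1)·x_1 into the budget: x_1* = M/(p_1 + p_2·(x_2/x_1)).
Numerically x_2/x_1 = 0.834962, so x_1* = 42/(12 + 20.35·0.834962) = 1.4487 and x_2* = 0.834962·1.4487 = 1.2096.

x_2* = 1.2096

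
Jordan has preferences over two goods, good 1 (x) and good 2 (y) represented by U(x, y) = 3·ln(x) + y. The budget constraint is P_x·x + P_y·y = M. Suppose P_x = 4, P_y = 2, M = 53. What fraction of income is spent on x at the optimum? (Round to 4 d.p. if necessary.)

share on x = 0.1132

MU_x = 3/x, MU_y = 1. Tangency: 3/x = P_x/P_y.
So x*(P_x,P_y) = 3·P_y/P_x, independent of income; and y* = (M − 3·P_y)/P_y.
At the given prices: x* = 3·2/4 = 1.5, and y* = 23.5.
Expenditure on x: 4·1.5 = 6; share = 0.1132.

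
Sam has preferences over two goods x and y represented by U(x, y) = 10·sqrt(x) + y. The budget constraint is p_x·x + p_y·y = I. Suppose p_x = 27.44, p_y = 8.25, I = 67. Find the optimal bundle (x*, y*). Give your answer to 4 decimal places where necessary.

Set MRS = p_x/p_y: 5·x^(−1/2) = p_x/p_y.
Solve: √x = 5·p_y/p_x, so x*(p_x,p_y) = (5·p_y/p_x)², and y* = (I − p_x·x*)/p_y.
Plugging in: x* = (5·8.25/27.44)² = 2.2599, y* = 0.6048.

x* = 2.2599, y* = 0.6048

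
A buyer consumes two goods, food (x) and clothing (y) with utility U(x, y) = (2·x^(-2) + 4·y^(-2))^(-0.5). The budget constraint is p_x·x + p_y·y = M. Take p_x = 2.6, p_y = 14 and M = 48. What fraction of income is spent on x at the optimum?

Numerically y/x = 0.718828, so x* = 48/(2.6 + 14·0.718828) = 3.7904 and y* = 0.718828·3.7904 = 2.7246.
Expenditure on x: 2.6·3.7904 = 9.855; share = 0.2053.

share on x = 0.2053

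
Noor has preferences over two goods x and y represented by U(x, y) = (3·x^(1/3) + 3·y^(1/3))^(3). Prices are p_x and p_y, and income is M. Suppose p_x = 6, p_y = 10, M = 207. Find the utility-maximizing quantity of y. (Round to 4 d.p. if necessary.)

y* = 9.0354

MU_x ∝ 3·x^(-2/3), MU_y ∝ 3·y^(-2/3), so MRS = (y/x)^(2/3) = p_x/p_y.
Solve for the ratio: y/x = [p_x/p_y]^(1.5).
With the ratio pinned down, the budget gives x* = M/(p_x + p_y·(y/x)) and y* = (y/x)·x*.
Numerically y/x = 0.464758, so x* = 207/(6 + 10·0.464758) = 19.441 and y* = 0.464758·19.441 = 9.0354.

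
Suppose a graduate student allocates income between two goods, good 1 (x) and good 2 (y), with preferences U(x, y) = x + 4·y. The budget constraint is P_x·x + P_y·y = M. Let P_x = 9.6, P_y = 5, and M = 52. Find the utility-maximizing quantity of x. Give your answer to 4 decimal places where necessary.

y gives more utility per dollar, so spend all income on y: y* = M/P_y, x* = 0.
Numerically: x* = 0, y* = 10.4.

x* = 0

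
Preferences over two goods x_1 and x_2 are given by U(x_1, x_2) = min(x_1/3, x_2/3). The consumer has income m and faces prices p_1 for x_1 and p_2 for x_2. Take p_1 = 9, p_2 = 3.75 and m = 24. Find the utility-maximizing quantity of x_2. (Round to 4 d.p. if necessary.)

x_2* = 1.8824

Demand: x_1*(p_1,p_2,m) = 3·m/(3·p_1 + 3·p_2), x_2* = 3·m/(3·p_1 + 3·p_2).
Here 3·9 + 3·3.75 = 38.25, giving x_2* = 1.8824.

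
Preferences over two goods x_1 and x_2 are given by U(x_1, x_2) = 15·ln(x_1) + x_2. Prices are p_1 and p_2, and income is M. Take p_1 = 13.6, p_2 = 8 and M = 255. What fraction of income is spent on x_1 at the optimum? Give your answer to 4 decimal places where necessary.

Set MRS = p_1/p_2: (15/x_1)/1 = p_1/p_2.
So x_1*(p_1,p_2) = 15·p_2/p_1, independent of income; and x_2* = (M − 15·p_2)/p_2.
At the given prices: x_1* = 15·8/13.6 = 8.8235, and x_2* = 16.875.
Expenditure on x_1: 13.6·8.8235 = 120; share = 0.4706.

share on x_1 = 0.4706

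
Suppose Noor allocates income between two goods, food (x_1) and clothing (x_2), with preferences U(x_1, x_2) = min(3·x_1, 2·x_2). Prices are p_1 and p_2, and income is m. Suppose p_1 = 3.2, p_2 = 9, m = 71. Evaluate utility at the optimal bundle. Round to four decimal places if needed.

V = 12.7545

Leontief preferences: the optimum is at the kink where x_1/2 = x_2/3, i.e. x_2 = (3/2)·x_1.
Budget: p_1·x_1 + p_2·(3/2)·x_1 = m, so (2·p_1 + 3·p_2)·x_1 = 2·m.
Demand: x_1*(p_1,p_2,m) = 2·m/(2·p_1 + 3·p_2), x_2* = 3·m/(2·p_1 + 3·p_2).
Here 2·3.2 + 3·9 = 33.4, giving x_1* = 4.2515 and x_2* = 6.3772.
Utility at the optimum: U(4.2515, 6.3772) = 12.7545.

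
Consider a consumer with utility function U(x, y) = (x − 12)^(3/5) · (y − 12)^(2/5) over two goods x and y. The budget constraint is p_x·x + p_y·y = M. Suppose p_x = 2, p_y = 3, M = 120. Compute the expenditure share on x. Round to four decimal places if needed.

After buying the subsistence bundle (12, 12), a share 0.6 of the remaining income goes to x: x* = 12 + 0.6·(M − 12p_x − 12p_y)/p_x.
Discretionary income = 120 − 12·2 − 12·3 = 60; x* = 12 + 0.6·60/2 = 30; y* = 12 + 0.4·60/3 = 20.
Expenditure on x: 2·30 = 60; share = 0.5.

share on x = 0.5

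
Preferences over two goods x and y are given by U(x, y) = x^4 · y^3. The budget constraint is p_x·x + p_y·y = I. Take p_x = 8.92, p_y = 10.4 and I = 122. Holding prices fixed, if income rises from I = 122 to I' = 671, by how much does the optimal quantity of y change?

The MRS is (4/3)·y/x. Set MRS = p_x/p_y.
Rearranging, p_y·y = (3/4)·p_x·x. Substituting into the budget gives p_x·x·(1 + (3/4)) = I.
Demand: x*(p_x,p_y,I) = 4/7·I/p_x and y* = 3/7·I/p_y.
At p_x=8.92, p_y=10.4, I=122: y* = 3/7·122/10.4 = 5.0275.
At I' = 671: y* = 27.6511. Change: 27.6511 − 5.0275 = 22.6236.

Δy* = 22.6236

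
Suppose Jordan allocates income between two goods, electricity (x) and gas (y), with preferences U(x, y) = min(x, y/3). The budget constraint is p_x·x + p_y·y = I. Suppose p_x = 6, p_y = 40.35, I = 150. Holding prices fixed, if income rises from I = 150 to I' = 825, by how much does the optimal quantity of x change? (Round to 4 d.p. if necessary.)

Δx* = 5.3129

With perfect complements, no substitution: consume in ratio x:y = 1:3.
Budget: p_x·x + p_y·3·x = I, so (p_x + 3·p_y)·x = I.
Demand: x*(p_x,p_y,I) = I/(p_x + 3·p_y), y* = 3·I/(p_x + 3·p_y).
Here 6 + 3·40.35 = 127.05, giving x* = 1.1806.
At I' = 825: x* = 6.4935. Change: 6.4935 − 1.1806 = 5.3129.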